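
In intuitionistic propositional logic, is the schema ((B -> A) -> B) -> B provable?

No

This is Peirce's law, which is not intuitionistically valid.
A Kripke countermodel: worlds a, b; order generated by a <= b; atoms true at each world — a:{}; b:{B}.
a ||-/- ((B -> A) -> B) -> B: already at a itself, a ||- (B -> A) -> B but a ||-/- B.
a lacks atom B, so a ||-/- B.
So the root a does not force the formula.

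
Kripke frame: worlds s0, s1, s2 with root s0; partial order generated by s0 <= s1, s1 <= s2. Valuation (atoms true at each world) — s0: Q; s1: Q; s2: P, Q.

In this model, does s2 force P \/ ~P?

s2 ||- P \/ ~P via the disjunct P.

Yes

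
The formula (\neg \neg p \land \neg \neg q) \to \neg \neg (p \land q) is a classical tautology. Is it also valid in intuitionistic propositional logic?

Yes

This is the distribution of double negation over conjunction, which is intuitionistically derivable.
Assume \neg \neg p, \neg \neg q, and \neg (p \land q). From p we'd get \neg q (since p \land q is refuted), contradicting \neg \neg q; so \neg p, contradicting \neg \neg p.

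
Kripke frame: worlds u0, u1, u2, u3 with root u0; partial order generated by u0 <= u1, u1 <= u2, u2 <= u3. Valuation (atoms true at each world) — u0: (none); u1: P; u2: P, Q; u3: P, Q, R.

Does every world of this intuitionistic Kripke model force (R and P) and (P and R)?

No

Not every world: u0 does not force (R and P) and (P and R).
u0 does not force (R and P) and (P and R) since u0 fails R and P.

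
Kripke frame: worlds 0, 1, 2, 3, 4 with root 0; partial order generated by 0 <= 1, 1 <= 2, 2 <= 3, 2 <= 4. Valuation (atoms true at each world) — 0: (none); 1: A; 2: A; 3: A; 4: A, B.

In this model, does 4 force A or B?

4 forces A or B via the disjunct A.

Yes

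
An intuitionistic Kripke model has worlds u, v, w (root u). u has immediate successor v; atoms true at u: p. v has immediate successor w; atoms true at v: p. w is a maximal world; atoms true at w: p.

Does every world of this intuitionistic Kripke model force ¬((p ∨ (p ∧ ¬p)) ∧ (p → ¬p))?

Yes

u ⊩ ¬((p ∨ (p ∧ ¬p)) ∧ (p → ¬p)): no world accessible from u forces (p ∨ (p ∧ ¬p)) ∧ (p → ¬p).
Since the root u forces ¬((p ∨ (p ∧ ¬p)) ∧ (p → ¬p)) and forcing is persistent (monotone upward), every world forces it.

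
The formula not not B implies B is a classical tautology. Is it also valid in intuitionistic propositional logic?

This is double-negation elimination, which is not intuitionistically valid.
A Kripke countermodel: worlds w0, w1; order generated by w0 <= w1; atoms true at each world — w0:{}; w1:{B}.
w0 does not force not not B implies B: already at w0 itself, w0 forces not not B but w0 does not force B.
w0 lacks atom B, so w0 does not force B.
So the root w0 does not force the formula.

No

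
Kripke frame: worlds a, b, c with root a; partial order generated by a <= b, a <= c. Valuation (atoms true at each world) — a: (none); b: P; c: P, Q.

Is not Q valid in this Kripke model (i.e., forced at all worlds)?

Not every world: a does not force not Q.
a does not force not Q since c is accessible from a and c forces Q.

No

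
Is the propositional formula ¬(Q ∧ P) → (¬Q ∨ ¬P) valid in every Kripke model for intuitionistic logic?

This is the constructively invalid direction of De Morgan's law for conjunction, which is not intuitionistically valid.
A Kripke countermodel: worlds s0, s1, s2; order generated by s0 ≤ s1, s0 ≤ s2; atoms true at each world — s0:{}; s1:{Q}; s2:{P}.
s0 ⊮ ¬(Q ∧ P) → (¬Q ∨ ¬P): already at s0 itself, s0 ⊩ ¬(Q ∧ P) but s0 ⊮ ¬Q ∨ ¬P.
s0 ⊮ ¬Q ∨ ¬P: neither disjunct is forced at s0.
s0 ⊮ ¬Q since s1 is accessible from s0 and s1 ⊩ Q.
So the root s0 does not force the formula.

No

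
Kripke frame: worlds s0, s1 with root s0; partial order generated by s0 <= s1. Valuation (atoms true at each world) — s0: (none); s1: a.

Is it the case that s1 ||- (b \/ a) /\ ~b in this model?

s1 ||- (b \/ a) /\ ~b since s1 forces both conjuncts.

Yes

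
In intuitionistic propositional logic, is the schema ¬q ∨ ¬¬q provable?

No

This is the weak law of excluded middle, which is not intuitionistically valid.
A Kripke countermodel: worlds 0, 1, 2; order generated by 0 ≤ 1, 0 ≤ 2; atoms true at each world — 0:{}; 1:{q}; 2:{}.
0 ⊮ ¬q ∨ ¬¬q: neither disjunct is forced at 0.
0 ⊮ ¬q since 1 is accessible from 0 and 1 ⊩ q.
So the root 0 does not force the formula.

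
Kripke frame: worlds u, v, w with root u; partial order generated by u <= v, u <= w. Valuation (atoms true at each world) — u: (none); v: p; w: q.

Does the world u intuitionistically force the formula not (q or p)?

No

u does not force not (q or p) since v is accessible from u and v forces q or p.
v forces q or p via the disjunct p.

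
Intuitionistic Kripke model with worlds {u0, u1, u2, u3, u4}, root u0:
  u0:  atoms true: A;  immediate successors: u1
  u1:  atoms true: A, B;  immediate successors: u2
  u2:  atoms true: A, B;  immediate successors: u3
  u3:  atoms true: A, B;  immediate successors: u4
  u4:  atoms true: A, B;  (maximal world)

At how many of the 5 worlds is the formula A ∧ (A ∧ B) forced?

u0: does not force it — u0 ⊮ A ∧ (A ∧ B) since u0 fails A ∧ B.
u1: forces it.
u2: forces it.
u3: forces it.
u4: forces it.
Worlds forcing the formula: {u1, u2, u3, u4}.

4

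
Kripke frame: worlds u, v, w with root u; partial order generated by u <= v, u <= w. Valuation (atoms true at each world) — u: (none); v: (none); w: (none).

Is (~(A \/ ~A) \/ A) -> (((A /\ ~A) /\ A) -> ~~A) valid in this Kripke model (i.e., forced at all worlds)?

u ||- (~(A \/ ~A) \/ A) -> (((A /\ ~A) /\ A) -> ~~A) vacuously: no world accessible from u forces the antecedent ~(A \/ ~A) \/ A.
Since the root u forces (~(A \/ ~A) \/ A) -> (((A /\ ~A) /\ A) -> ~~A) and forcing is persistent (monotone upward), every world forces it.

Yes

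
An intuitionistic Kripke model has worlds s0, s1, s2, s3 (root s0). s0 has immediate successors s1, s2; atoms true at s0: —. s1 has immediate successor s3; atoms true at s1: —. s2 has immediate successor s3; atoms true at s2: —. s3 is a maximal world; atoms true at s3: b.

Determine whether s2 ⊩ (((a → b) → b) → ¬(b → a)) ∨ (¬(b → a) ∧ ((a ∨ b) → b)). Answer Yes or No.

s2 ⊩ (((a → b) → b) → ¬(b → a)) ∨ (¬(b → a) ∧ ((a ∨ b) → b)) via the disjunct ((a → b) → b) → ¬(b → a).

Yes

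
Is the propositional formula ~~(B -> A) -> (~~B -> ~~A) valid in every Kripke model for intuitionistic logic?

Yes

This is the distribution of double negation over implication, which is intuitionistically derivable.
Assume ~~(B -> A) and ~~B; suppose ~A. Then B -> A would give ~B (by contraposition), contradicting ~~B; so ~(B -> A), contradicting ~~(B -> A). Hence ~~A.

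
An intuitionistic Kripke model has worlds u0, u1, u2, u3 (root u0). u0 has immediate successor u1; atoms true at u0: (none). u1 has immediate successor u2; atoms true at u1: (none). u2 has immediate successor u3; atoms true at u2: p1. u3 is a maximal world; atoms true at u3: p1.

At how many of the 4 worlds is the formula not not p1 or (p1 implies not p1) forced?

u0: forces it.
u1: forces it.
u2: forces it.
u3: forces it.
Worlds forcing the formula: {u0, u1, u2, u3}.

4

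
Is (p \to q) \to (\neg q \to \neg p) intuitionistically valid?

Yes

This is the forward direction of contraposition, which is intuitionistically derivable.
Assume p \to q and \neg q. If p held then q would follow, contradicting \neg q; so \neg p.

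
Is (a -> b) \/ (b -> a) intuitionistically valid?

This is the Gödel–Dummett linearity axiom, which is not intuitionistically valid.
A Kripke countermodel: worlds u, v, w; order generated by u <= v, u <= w; atoms true at each world — u:{}; v:{a}; w:{b}.
u ||-/- (a -> b) \/ (b -> a): neither disjunct is forced at u.
u ||-/- a -> b: at the accessible world v, v ||- a but v ||-/- b.
v lacks atom b, so v ||-/- b.
So the root u does not force the formula.

No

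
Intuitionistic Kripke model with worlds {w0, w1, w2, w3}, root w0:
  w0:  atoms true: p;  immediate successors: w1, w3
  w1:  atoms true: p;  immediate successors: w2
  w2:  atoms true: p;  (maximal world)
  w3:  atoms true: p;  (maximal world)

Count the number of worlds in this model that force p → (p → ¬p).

w0: does not force it — w0 ⊮ p → (p → ¬p): already at w0 itself, w0 ⊩ p but w0 ⊮ p → ¬p.
w1: does not force it — w1 ⊮ p → (p → ¬p): already at w1 itself, w1 ⊩ p but w1 ⊮ p → ¬p.
w2: does not force it — w2 ⊮ p → (p → ¬p): already at w2 itself, w2 ⊩ p but w2 ⊮ p → ¬p.
w3: does not force it.
Worlds forcing the formula: { }.

0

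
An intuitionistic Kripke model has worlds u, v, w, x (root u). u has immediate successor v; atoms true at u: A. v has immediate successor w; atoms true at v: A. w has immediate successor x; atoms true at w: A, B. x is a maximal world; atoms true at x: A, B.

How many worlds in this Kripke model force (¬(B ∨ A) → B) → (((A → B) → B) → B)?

u: does not force it — u ⊮ (¬(B ∨ A) → B) → (((A → B) → B) → B): already at u itself, u ⊩ ¬(B ∨ A) → B but u ⊮ ((A → B) → B) → B.
v: does not force it — v ⊮ (¬(B ∨ A) → B) → (((A → B) → B) → B): already at v itself, v ⊩ ¬(B ∨ A) → B but v ⊮ ((A → B) → B) → B.
w: forces it.
x: forces it.
Worlds forcing the formula: {w, x}.

2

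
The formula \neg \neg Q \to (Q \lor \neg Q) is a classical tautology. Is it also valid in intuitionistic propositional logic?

This is a variant of double-negation elimination (deriving excluded middle from double negation), which is not intuitionistically valid.
A Kripke countermodel: worlds s0, s1; order generated by s0 \le s1; atoms true at each world — s0:{}; s1:{Q}.
s0 \nVdash \neg \neg Q \to (Q \lor \neg Q): already at s0 itself, s0 \Vdash \neg \neg Q but s0 \nVdash Q \lor \neg Q.
s0 \nVdash Q \lor \neg Q: neither disjunct is forced at s0.
s0 lacks atom Q, so s0 \nVdash Q.
So the root s0 does not force the formula.

No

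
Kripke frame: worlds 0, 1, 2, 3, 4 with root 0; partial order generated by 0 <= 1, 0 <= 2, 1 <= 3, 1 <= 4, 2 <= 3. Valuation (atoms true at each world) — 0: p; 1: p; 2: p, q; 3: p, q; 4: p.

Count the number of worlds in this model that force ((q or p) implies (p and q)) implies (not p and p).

1

0: does not force it — 0 does not force ((q or p) implies (p and q)) implies (not p and p): at the accessible world 2, 2 forces (q or p) implies (p and q) but 2 does not force not p and p.
1: does not force it — 1 does not force ((q or p) implies (p and q)) implies (not p and p): at the accessible world 3, 3 forces (q or p) implies (p and q) but 3 does not force not p and p.
2: does not force it.
3: does not force it.
4: forces it.
Worlds forcing the formula: {4}.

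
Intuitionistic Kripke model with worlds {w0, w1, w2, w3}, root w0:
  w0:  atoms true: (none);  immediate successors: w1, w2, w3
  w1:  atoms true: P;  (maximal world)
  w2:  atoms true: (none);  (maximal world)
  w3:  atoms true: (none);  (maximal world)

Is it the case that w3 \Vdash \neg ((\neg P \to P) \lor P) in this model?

Yes

w3 \Vdash \neg ((\neg P \to P) \lor P): no world accessible from w3 forces (\neg P \to P) \lor P.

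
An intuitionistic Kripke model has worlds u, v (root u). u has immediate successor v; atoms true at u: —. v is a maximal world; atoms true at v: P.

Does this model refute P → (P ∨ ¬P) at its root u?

No

u ⊩ P → (P ∨ ¬P): every world accessible from u that forces P (namely v) also forces P ∨ ¬P.
So the root u forces P → (P ∨ ¬P); the model is not a countermodel.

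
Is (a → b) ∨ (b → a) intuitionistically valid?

This is the Gödel–Dummett linearity axiom, which is not intuitionistically valid.
A Kripke countermodel: worlds u0, u1, u2; order generated by u0 ≤ u1, u0 ≤ u2; atoms true at each world — u0:{}; u1:{a}; u2:{b}.
u0 ⊮ (a → b) ∨ (b → a): neither disjunct is forced at u0.
u0 ⊮ a → b: at the accessible world u1, u1 ⊩ a but u1 ⊮ b.
u1 lacks atom b, so u1 ⊮ b.
So the root u0 does not force the formula.

No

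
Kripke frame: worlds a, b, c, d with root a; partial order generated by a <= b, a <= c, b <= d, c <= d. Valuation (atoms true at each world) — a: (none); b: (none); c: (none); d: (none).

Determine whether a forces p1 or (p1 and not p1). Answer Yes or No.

a does not force p1 or (p1 and not p1): neither disjunct is forced at a.
a lacks atom p1, so a does not force p1.

No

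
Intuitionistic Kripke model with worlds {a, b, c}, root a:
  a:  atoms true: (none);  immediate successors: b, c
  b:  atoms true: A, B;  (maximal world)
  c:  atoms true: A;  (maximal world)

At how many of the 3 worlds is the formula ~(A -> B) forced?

1

a: does not force it — a ||-/- ~(A -> B) since b is accessible from a and b ||- A -> B.
b: does not force it — b ||-/- ~(A -> B) since b is accessible from b and b ||- A -> B.
c: forces it.
Worlds forcing the formula: {c}.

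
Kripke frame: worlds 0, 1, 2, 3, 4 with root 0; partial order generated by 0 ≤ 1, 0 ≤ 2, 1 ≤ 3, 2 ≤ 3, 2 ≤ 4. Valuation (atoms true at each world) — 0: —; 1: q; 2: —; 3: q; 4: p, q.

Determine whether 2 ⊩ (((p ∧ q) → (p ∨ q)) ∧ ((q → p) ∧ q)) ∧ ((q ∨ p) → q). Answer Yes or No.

2 ⊮ (((p ∧ q) → (p ∨ q)) ∧ ((q → p) ∧ q)) ∧ ((q ∨ p) → q) since 2 fails ((p ∧ q) → (p ∨ q)) ∧ ((q → p) ∧ q).

No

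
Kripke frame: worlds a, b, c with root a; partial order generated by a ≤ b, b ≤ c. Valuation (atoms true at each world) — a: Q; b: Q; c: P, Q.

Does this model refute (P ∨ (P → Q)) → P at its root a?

a ⊮ (P ∨ (P → Q)) → P: already at a itself, a ⊩ P ∨ (P → Q) but a ⊮ P.
a lacks atom P, so a ⊮ P.
So the root a does not force (P ∨ (P → Q)) → P; the model is a countermodel.

Yes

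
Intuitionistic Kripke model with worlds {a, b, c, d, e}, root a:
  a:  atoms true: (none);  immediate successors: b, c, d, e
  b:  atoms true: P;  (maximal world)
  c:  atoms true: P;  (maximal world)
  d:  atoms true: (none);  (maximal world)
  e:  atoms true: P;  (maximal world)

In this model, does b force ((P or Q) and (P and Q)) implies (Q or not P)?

b forces ((P or Q) and (P and Q)) implies (Q or not P) vacuously: no world accessible from b forces the antecedent (P or Q) and (P and Q).

Yes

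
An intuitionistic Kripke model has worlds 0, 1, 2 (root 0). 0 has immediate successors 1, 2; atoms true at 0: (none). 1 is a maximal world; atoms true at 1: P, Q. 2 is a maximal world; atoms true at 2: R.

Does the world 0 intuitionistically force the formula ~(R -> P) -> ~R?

0 ||-/- ~(R -> P) -> ~R: at the accessible world 2, 2 ||- ~(R -> P) but 2 ||-/- ~R.
2 ||-/- ~R since 2 is accessible from 2 and 2 ||- R.

No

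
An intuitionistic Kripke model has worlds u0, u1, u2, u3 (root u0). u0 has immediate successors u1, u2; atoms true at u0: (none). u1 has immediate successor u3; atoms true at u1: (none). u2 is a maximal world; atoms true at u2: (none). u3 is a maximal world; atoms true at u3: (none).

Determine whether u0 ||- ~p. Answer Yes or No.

u0 ||- ~p: no world accessible from u0 forces p.

Yes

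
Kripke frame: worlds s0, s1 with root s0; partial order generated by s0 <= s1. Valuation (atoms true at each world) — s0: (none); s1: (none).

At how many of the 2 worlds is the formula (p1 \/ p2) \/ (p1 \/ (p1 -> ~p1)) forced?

2

s0: forces it.
s1: forces it.
Worlds forcing the formula: {s0, s1}.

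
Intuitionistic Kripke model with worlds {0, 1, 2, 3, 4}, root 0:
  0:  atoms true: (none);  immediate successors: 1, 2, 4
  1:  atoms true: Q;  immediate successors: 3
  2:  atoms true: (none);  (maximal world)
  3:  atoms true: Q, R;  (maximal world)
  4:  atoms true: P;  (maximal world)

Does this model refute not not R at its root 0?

Yes

0 does not force not not R since 2 is accessible from 0 and 2 forces not R.
2 forces not R: no world accessible from 2 forces R.
So the root 0 does not force not not R; the model is a countermodel.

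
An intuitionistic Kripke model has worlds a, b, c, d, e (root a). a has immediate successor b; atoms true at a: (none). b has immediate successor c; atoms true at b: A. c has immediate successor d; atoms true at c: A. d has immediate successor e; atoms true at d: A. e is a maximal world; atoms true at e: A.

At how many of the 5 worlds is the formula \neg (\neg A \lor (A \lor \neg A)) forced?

a: does not force it — a \nVdash \neg (\neg A \lor (A \lor \neg A)) since b is accessible from a and b \Vdash \neg A \lor (A \lor \neg A).
b: does not force it — b \nVdash \neg (\neg A \lor (A \lor \neg A)) since b is accessible from b and b \Vdash \neg A \lor (A \lor \neg A).
c: does not force it.
d: does not force it.
e: does not force it.
Worlds forcing the formula: { }.

0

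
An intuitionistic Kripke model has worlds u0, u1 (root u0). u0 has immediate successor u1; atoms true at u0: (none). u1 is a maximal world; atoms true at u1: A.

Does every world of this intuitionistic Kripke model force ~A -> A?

u0 ||- ~A -> A vacuously: no world accessible from u0 forces the antecedent ~A.
Since the root u0 forces ~A -> A and forcing is persistent (monotone upward), every world forces it.

Yes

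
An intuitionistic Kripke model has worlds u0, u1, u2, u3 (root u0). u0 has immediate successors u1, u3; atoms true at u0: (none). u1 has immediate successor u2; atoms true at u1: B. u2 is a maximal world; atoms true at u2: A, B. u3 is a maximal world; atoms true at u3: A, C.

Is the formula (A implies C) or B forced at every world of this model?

Not every world: u0 does not force (A implies C) or B.
u0 does not force (A implies C) or B: neither disjunct is forced at u0.
u0 does not force A implies C: at the accessible world u2, u2 forces A but u2 does not force C.

No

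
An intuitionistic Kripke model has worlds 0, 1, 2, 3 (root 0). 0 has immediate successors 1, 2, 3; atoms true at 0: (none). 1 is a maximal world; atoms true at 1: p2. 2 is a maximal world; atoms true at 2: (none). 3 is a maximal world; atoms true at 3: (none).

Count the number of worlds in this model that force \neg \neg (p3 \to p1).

4

0: forces it.
1: forces it.
2: forces it.
3: forces it.
Worlds forcing the formula: {0, 1, 2, 3}.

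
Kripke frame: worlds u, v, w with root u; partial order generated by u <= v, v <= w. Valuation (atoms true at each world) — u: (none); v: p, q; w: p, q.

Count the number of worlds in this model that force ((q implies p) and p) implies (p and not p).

u: does not force it — u does not force ((q implies p) and p) implies (p and not p): at the accessible world v, v forces (q implies p) and p but v does not force p and not p.
v: does not force it.
w: does not force it.
Worlds forcing the formula: { }.

0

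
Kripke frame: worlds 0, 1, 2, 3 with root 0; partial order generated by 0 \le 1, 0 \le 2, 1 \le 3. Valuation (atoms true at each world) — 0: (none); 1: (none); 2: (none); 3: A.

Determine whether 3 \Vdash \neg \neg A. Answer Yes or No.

3 \Vdash \neg \neg A: no world accessible from 3 forces \neg A.

Yes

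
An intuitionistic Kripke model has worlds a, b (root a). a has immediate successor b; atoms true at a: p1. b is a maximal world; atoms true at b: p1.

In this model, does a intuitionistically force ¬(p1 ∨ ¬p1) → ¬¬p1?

a ⊩ ¬(p1 ∨ ¬p1) → ¬¬p1 vacuously: no world accessible from a forces the antecedent ¬(p1 ∨ ¬p1).

Yes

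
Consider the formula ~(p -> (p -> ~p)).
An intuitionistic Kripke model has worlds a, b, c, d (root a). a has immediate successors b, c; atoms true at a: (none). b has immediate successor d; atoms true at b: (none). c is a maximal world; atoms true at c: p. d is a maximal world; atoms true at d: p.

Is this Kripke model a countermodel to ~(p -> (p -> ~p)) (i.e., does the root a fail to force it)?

No

a ||- ~(p -> (p -> ~p)): no world accessible from a forces p -> (p -> ~p).
So the root a forces ~(p -> (p -> ~p)); the model is not a countermodel.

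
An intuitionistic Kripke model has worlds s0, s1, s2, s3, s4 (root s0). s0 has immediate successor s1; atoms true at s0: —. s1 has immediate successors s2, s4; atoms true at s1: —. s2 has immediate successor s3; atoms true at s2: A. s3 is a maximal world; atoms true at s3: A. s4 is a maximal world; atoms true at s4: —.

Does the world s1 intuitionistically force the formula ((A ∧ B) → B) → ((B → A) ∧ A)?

No

s1 ⊮ ((A ∧ B) → B) → ((B → A) ∧ A): already at s1 itself, s1 ⊩ (A ∧ B) → B but s1 ⊮ (B → A) ∧ A.
s1 ⊮ (B → A) ∧ A since s1 fails A.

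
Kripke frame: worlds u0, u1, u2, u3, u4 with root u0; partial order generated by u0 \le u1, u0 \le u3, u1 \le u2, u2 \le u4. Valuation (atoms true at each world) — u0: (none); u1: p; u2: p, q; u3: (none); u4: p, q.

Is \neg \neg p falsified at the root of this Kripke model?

Yes

u0 \nVdash \neg \neg p since u3 is accessible from u0 and u3 \Vdash \neg p.
u3 \Vdash \neg p: no world accessible from u3 forces p.
So the root u0 does not force \neg \neg p; the model is a countermodel.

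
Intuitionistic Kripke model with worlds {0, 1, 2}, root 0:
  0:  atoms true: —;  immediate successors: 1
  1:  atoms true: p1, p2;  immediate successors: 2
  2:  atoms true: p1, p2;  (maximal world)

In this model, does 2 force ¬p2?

2 ⊮ ¬p2 since 2 is accessible from 2 and 2 ⊩ p2.

No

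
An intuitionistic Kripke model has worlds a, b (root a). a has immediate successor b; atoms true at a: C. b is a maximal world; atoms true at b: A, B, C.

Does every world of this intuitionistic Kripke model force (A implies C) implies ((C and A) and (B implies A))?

No

Not every world: a does not force (A implies C) implies ((C and A) and (B implies A)).
a does not force (A implies C) implies ((C and A) and (B implies A)): already at a itself, a forces A implies C but a does not force (C and A) and (B implies A).
a does not force (C and A) and (B implies A) since a fails C and A.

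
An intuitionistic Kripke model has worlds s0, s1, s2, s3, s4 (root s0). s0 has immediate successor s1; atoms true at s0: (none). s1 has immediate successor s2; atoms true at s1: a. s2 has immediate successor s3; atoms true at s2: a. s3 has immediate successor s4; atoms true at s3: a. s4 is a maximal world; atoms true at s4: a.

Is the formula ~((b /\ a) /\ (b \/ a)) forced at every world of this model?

Yes

s0 ||- ~((b /\ a) /\ (b \/ a)): no world accessible from s0 forces (b /\ a) /\ (b \/ a).
Since the root s0 forces ~((b /\ a) /\ (b \/ a)) and forcing is persistent (monotone upward), every world forces it.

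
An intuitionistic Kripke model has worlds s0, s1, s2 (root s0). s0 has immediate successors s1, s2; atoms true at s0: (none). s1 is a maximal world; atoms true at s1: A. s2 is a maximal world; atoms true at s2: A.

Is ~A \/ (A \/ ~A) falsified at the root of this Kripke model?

Yes

s0 ||-/- ~A \/ (A \/ ~A): neither disjunct is forced at s0.
s0 ||-/- ~A since s1 is accessible from s0 and s1 ||- A.
So the root s0 does not force ~A \/ (A \/ ~A); the model is a countermodel.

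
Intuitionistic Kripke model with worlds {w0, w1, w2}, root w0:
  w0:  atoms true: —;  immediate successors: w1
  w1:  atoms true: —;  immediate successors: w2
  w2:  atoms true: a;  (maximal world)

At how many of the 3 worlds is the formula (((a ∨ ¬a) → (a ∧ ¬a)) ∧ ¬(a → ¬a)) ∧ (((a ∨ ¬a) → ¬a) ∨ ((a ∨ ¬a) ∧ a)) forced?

0

w0: does not force it — w0 ⊮ (((a ∨ ¬a) → (a ∧ ¬a)) ∧ ¬(a → ¬a)) ∧ (((a ∨ ¬a) → ¬a) ∨ ((a ∨ ¬a) ∧ a)) since w0 fails ((a ∨ ¬a) → (a ∧ ¬a)) ∧ ¬(a → ¬a).
w1: does not force it.
w2: does not force it.
Worlds forcing the formula: { }.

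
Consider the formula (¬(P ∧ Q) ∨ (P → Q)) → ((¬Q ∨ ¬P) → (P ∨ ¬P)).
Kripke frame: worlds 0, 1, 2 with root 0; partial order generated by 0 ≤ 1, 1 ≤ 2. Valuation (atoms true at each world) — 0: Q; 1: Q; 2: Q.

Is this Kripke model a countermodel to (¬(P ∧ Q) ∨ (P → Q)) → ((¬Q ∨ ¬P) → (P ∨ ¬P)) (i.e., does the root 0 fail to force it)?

0 ⊩ (¬(P ∧ Q) ∨ (P → Q)) → ((¬Q ∨ ¬P) → (P ∨ ¬P)): every world accessible from 0 that forces ¬(P ∧ Q) ∨ (P → Q) (namely 0, 1, 2) also forces (¬Q ∨ ¬P) → (P ∨ ¬P).
So the root 0 forces (¬(P ∧ Q) ∨ (P → Q)) → ((¬Q ∨ ¬P) → (P ∨ ¬P)); the model is not a countermodel.

No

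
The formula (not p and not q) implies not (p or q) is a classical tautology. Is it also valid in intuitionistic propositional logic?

This is a constructively valid De Morgan direction (conjunction of negations to negated disjunction), which is intuitionistically derivable.
If both not p and not q hold at a world, no accessible world forces p or forces q, so none forces p or q.

Yes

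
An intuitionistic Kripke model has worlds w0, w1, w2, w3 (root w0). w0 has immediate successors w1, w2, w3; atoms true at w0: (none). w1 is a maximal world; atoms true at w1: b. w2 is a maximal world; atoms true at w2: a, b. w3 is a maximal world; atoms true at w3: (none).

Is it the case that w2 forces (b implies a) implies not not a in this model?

w2 forces (b implies a) implies not not a: every world accessible from w2 that forces b implies a (namely w2) also forces not not a.

Yes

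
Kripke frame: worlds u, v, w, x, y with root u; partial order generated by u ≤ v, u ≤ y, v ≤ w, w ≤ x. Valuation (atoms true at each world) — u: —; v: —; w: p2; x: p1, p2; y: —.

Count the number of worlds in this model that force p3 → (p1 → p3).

5

u: forces it.
v: forces it.
w: forces it.
x: forces it.
y: forces it.
Worlds forcing the formula: {u, v, w, x, y}.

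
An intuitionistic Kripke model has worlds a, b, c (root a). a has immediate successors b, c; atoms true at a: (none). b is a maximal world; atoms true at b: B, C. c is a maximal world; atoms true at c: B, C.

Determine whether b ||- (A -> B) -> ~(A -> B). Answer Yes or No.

No

b ||-/- (A -> B) -> ~(A -> B): already at b itself, b ||- A -> B but b ||-/- ~(A -> B).
b ||-/- ~(A -> B) since b is accessible from b and b ||- A -> B.
b ||- A -> B vacuously: no world accessible from b forces the antecedent A.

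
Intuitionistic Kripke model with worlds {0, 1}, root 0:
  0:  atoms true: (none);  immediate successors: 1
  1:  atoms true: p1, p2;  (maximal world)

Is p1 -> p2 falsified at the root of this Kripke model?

No

0 ||- p1 -> p2: every world accessible from 0 that forces p1 (namely 1) also forces p2.
So the root 0 forces p1 -> p2; the model is not a countermodel.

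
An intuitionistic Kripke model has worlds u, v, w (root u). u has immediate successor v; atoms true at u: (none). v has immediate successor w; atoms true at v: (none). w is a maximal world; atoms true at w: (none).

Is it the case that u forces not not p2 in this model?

u does not force not not p2 since u is accessible from u and u forces not p2.
u forces not p2: no world accessible from u forces p2.

No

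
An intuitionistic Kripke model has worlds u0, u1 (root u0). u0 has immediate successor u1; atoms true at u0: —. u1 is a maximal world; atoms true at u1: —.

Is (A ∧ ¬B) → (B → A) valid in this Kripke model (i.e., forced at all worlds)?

u0 ⊩ (A ∧ ¬B) → (B → A) vacuously: no world accessible from u0 forces the antecedent A ∧ ¬B.
Since the root u0 forces (A ∧ ¬B) → (B → A) and forcing is persistent (monotone upward), every world forces it.

Yes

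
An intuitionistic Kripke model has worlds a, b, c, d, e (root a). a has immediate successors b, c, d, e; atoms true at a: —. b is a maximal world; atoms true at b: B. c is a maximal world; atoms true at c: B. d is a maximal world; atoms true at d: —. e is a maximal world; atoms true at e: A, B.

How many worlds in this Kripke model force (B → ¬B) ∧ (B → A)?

a: does not force it — a ⊮ (B → ¬B) ∧ (B → A) since a fails B → ¬B.
b: does not force it.
c: does not force it.
d: forces it.
e: does not force it.
Worlds forcing the formula: {d}.

1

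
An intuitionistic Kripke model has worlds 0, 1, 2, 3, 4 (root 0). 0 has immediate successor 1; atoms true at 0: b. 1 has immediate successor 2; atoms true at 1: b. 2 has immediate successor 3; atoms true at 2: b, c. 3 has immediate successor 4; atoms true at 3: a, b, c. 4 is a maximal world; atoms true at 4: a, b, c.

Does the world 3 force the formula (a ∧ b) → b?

3 ⊩ (a ∧ b) → b: every world accessible from 3 that forces a ∧ b (namely 3, 4) also forces b.

Yes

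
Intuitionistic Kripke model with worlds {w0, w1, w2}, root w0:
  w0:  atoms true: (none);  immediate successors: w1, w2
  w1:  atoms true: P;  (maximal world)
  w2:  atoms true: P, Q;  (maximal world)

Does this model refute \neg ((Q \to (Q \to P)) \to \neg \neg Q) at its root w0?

w0 \nVdash \neg ((Q \to (Q \to P)) \to \neg \neg Q) since w2 is accessible from w0 and w2 \Vdash (Q \to (Q \to P)) \to \neg \neg Q.
w2 \Vdash (Q \to (Q \to P)) \to \neg \neg Q: every world accessible from w2 that forces Q \to (Q \to P) (namely w2) also forces \neg \neg Q.
So the root w0 does not force \neg ((Q \to (Q \to P)) \to \neg \neg Q); the model is a countermodel.

Yes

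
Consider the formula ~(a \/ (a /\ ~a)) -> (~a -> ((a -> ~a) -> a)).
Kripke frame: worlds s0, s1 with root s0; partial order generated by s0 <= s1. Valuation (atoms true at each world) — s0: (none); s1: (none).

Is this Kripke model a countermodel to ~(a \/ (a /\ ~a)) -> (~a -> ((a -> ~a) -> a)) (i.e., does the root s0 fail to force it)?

s0 ||-/- ~(a \/ (a /\ ~a)) -> (~a -> ((a -> ~a) -> a)): already at s0 itself, s0 ||- ~(a \/ (a /\ ~a)) but s0 ||-/- ~a -> ((a -> ~a) -> a).
s0 ||-/- ~a -> ((a -> ~a) -> a): already at s0 itself, s0 ||- ~a but s0 ||-/- (a -> ~a) -> a.
s0 ||-/- (a -> ~a) -> a: already at s0 itself, s0 ||- a -> ~a but s0 ||-/- a.
s0 lacks atom a, so s0 ||-/- a.
So the root s0 does not force ~(a \/ (a /\ ~a)) -> (~a -> ((a -> ~a) -> a)); the model is a countermodel.

Yes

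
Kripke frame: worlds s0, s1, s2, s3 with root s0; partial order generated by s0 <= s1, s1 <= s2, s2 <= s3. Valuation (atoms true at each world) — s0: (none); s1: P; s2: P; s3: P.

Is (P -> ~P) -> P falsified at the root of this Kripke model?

No

s0 ||- (P -> ~P) -> P vacuously: no world accessible from s0 forces the antecedent P -> ~P.
So the root s0 forces (P -> ~P) -> P; the model is not a countermodel.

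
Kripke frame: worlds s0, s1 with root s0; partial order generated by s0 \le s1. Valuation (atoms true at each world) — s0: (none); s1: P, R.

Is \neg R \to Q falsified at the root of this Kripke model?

s0 \Vdash \neg R \to Q vacuously: no world accessible from s0 forces the antecedent \neg R.
So the root s0 forces \neg R \to Q; the model is not a countermodel.

No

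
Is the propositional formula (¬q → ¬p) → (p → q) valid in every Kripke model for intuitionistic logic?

This is the converse of contraposition, which is not intuitionistically valid.
A Kripke countermodel: worlds u, v; order generated by u ≤ v; atoms true at each world — u:{p}; v:{p,q}.
u ⊮ (¬q → ¬p) → (p → q): already at u itself, u ⊩ ¬q → ¬p but u ⊮ p → q.
u ⊮ p → q: already at u itself, u ⊩ p but u ⊮ q.
u lacks atom q, so u ⊮ q.
So the root u does not force the formula.

No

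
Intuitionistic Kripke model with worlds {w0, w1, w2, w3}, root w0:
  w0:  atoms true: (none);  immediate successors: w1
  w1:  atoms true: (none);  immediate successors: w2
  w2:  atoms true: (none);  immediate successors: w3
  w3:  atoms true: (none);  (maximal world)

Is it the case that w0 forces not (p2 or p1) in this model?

w0 forces not (p2 or p1): no world accessible from w0 forces p2 or p1.

Yes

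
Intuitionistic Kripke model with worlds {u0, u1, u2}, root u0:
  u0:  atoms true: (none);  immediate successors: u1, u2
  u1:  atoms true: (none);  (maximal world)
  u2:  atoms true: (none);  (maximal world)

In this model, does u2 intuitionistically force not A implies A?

u2 does not force not A implies A: already at u2 itself, u2 forces not A but u2 does not force A.
u2 lacks atom A, so u2 does not force A.

No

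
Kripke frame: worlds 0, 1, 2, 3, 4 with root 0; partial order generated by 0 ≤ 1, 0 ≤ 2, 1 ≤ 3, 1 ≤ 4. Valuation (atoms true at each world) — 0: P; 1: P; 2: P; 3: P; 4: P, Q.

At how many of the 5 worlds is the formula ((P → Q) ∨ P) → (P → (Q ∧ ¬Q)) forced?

0

0: does not force it — 0 ⊮ ((P → Q) ∨ P) → (P → (Q ∧ ¬Q)): already at 0 itself, 0 ⊩ (P → Q) ∨ P but 0 ⊮ P → (Q ∧ ¬Q).
1: does not force it — 1 ⊮ ((P → Q) ∨ P) → (P → (Q ∧ ¬Q)): already at 1 itself, 1 ⊩ (P → Q) ∨ P but 1 ⊮ P → (Q ∧ ¬Q).
2: does not force it.
3: does not force it.
4: does not force it.
Worlds forcing the formula: { }.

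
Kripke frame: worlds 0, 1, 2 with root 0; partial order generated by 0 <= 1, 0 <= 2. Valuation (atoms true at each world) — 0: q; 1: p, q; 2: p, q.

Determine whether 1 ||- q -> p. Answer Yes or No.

Yes

1 ||- q -> p: every world accessible from 1 that forces q (namely 1) also forces p.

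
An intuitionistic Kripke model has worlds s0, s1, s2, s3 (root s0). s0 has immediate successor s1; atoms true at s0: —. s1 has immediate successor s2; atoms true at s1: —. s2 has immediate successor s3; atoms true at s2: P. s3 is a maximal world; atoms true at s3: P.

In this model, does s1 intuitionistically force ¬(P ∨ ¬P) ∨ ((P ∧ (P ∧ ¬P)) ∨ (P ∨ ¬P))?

No

s1 ⊮ ¬(P ∨ ¬P) ∨ ((P ∧ (P ∧ ¬P)) ∨ (P ∨ ¬P)): neither disjunct is forced at s1.
s1 ⊮ ¬(P ∨ ¬P) since s2 is accessible from s1 and s2 ⊩ P ∨ ¬P.
s2 ⊩ P ∨ ¬P via the disjunct P.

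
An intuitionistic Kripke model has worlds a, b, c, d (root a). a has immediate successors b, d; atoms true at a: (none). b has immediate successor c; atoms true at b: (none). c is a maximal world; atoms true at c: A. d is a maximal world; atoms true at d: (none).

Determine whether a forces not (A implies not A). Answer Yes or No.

a does not force not (A implies not A) since d is accessible from a and d forces A implies not A.
d forces A implies not A vacuously: no world accessible from d forces the antecedent A.

No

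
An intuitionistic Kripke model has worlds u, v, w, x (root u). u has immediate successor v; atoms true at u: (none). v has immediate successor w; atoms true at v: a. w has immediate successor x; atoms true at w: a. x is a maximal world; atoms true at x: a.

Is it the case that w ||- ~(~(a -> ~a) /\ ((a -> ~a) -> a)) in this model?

No

w ||-/- ~(~(a -> ~a) /\ ((a -> ~a) -> a)) since w is accessible from w and w ||- ~(a -> ~a) /\ ((a -> ~a) -> a).
w ||- ~(a -> ~a) /\ ((a -> ~a) -> a) since w forces both conjuncts.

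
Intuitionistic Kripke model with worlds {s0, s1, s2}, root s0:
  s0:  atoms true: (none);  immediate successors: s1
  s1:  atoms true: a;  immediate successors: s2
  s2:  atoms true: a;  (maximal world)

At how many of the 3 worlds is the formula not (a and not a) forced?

3

s0: forces it.
s1: forces it.
s2: forces it.
Worlds forcing the formula: {s0, s1, s2}.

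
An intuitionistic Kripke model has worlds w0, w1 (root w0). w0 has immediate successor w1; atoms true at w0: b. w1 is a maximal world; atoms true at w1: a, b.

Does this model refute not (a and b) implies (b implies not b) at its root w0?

w0 forces not (a and b) implies (b implies not b) vacuously: no world accessible from w0 forces the antecedent not (a and b).
So the root w0 forces not (a and b) implies (b implies not b); the model is not a countermodel.

No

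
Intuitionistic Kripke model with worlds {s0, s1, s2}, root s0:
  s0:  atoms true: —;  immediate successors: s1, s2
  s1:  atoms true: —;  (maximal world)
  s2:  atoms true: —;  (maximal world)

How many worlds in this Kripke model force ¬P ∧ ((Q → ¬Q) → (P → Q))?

s0: forces it.
s1: forces it.
s2: forces it.
Worlds forcing the formula: {s0, s1, s2}.

3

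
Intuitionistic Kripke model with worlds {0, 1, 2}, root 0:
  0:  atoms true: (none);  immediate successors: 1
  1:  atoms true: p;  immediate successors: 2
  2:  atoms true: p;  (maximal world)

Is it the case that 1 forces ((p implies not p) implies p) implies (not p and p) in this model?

No

1 does not force ((p implies not p) implies p) implies (not p and p): already at 1 itself, 1 forces (p implies not p) implies p but 1 does not force not p and p.
1 does not force not p and p since 1 fails not p.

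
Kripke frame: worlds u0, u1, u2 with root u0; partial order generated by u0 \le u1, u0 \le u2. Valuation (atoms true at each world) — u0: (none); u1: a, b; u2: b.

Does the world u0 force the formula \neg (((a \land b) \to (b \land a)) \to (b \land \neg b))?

Yes

u0 \Vdash \neg (((a \land b) \to (b \land a)) \to (b \land \neg b)): no world accessible from u0 forces ((a \land b) \to (b \land a)) \to (b \land \neg b).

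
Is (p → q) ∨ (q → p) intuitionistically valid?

This is the Gödel–Dummett linearity axiom, which is not intuitionistically valid.
A Kripke countermodel: worlds u, v, w; order generated by u ≤ v, u ≤ w; atoms true at each world — u:{}; v:{p}; w:{q}.
u ⊮ (p → q) ∨ (q → p): neither disjunct is forced at u.
u ⊮ p → q: at the accessible world v, v ⊩ p but v ⊮ q.
v lacks atom q, so v ⊮ q.
So the root u does not force the formula.

No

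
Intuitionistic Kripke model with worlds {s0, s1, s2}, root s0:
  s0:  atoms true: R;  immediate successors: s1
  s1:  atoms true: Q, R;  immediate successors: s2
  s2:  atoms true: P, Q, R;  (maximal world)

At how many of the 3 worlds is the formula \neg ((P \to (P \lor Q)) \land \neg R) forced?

s0: forces it.
s1: forces it.
s2: forces it.
Worlds forcing the formula: {s0, s1, s2}.

3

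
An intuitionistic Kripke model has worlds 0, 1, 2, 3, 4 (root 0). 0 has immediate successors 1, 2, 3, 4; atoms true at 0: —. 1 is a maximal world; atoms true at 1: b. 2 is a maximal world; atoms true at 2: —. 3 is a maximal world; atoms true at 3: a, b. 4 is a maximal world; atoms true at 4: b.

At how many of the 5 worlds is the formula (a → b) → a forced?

1

0: does not force it — 0 ⊮ (a → b) → a: already at 0 itself, 0 ⊩ a → b but 0 ⊮ a.
1: does not force it — 1 ⊮ (a → b) → a: already at 1 itself, 1 ⊩ a → b but 1 ⊮ a.
2: does not force it — 2 ⊮ (a → b) → a: already at 2 itself, 2 ⊩ a → b but 2 ⊮ a.
3: forces it.
4: does not force it.
Worlds forcing the formula: {3}.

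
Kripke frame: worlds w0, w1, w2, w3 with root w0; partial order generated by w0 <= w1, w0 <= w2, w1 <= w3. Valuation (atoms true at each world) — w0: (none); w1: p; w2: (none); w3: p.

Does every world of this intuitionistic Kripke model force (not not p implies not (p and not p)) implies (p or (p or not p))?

No

Not every world: w0 does not force (not not p implies not (p and not p)) implies (p or (p or not p)).
w0 does not force (not not p implies not (p and not p)) implies (p or (p or not p)): already at w0 itself, w0 forces not not p implies not (p and not p) but w0 does not force p or (p or not p).
w0 does not force p or (p or not p): neither disjunct is forced at w0.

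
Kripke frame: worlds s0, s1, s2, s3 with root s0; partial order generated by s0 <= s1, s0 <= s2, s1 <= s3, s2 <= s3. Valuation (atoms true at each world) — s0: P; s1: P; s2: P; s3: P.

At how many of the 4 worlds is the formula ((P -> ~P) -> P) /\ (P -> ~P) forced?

s0: does not force it — s0 ||-/- ((P -> ~P) -> P) /\ (P -> ~P) since s0 fails P -> ~P.
s1: does not force it.
s2: does not force it.
s3: does not force it.
Worlds forcing the formula: { }.

0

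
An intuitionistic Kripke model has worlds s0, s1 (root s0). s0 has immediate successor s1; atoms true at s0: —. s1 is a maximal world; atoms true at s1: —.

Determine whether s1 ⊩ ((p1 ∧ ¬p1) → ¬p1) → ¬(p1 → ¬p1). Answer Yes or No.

No

s1 ⊮ ((p1 ∧ ¬p1) → ¬p1) → ¬(p1 → ¬p1): already at s1 itself, s1 ⊩ (p1 ∧ ¬p1) → ¬p1 but s1 ⊮ ¬(p1 → ¬p1).
s1 ⊮ ¬(p1 → ¬p1) since s1 is accessible from s1 and s1 ⊩ p1 → ¬p1.
s1 ⊩ p1 → ¬p1 vacuously: no world accessible from s1 forces the antecedent p1.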